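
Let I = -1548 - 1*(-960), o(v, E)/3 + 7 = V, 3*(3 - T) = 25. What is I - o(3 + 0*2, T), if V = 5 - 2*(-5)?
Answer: -612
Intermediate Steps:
T = -16/3 (T = 3 - 1/3*25 = 3 - 25/3 = -16/3 ≈ -5.3333)
V = 15 (V = 5 + 10 = 15)
o(v, E) = 24 (o(v, E) = -21 + 3*15 = -21 + 45 = 24)
I = -588 (I = -1548 + 960 = -588)
I - o(3 + 0*2, T) = -588 - 1*24 = -588 - 24 = -612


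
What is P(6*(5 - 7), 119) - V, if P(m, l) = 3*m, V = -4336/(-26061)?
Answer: -942532/26061 ≈ -36.166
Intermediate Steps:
V = 4336/26061 (V = -4336*(-1/26061) = 4336/26061 ≈ 0.16638)
P(6*(5 - 7), 119) - V = 3*(6*(5 - 7)) - 1*4336/26061 = 3*(6*(-2)) - 4336/26061 = 3*(-12) - 4336/26061 = -36 - 4336/26061 = -942532/26061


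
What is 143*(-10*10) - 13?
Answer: -14313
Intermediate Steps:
143*(-10*10) - 13 = 143*(-100) - 13 = -14300 - 13 = -14313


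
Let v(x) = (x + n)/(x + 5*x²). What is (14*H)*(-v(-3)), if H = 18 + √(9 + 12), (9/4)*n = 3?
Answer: 10 + 5*√21/9 ≈ 12.546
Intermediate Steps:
n = 4/3 (n = (4/9)*3 = 4/3 ≈ 1.3333)
H = 18 + √21 ≈ 22.583
v(x) = (4/3 + x)/(x + 5*x²) (v(x) = (x + 4/3)/(x + 5*x²) = (4/3 + x)/(x + 5*x²))
(14*H)*(-v(-3)) = (14*(18 + √21))*(-(4/3 - 3)/((-3)*(1 + 5*(-3)))) = (252 + 14*√21)*(-(-1)*(-5)/(3*(1 - 15)*3)) = (252 + 14*√21)*(-(-1)*(-5)/(3*(-14)*3)) = (252 + 14*√21)*(-(-1)*(-1)*(-5)/(3*14*3)) = (252 + 14*√21)*(-1*(-5/126)) = (252 + 14*√21)*(5/126) = 10 + 5*√21/9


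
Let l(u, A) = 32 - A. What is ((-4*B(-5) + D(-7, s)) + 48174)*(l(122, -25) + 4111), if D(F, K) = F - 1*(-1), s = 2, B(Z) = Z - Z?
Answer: 200764224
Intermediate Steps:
B(Z) = 0
D(F, K) = 1 + F (D(F, K) = F + 1 = 1 + F)
((-4*B(-5) + D(-7, s)) + 48174)*(l(122, -25) + 4111) = ((-4*0 + (1 - 7)) + 48174)*((32 - 1*(-25)) + 4111) = ((0 - 6) + 48174)*((32 + 25) + 4111) = (-6 + 48174)*(57 + 4111) = 48168*4168 = 200764224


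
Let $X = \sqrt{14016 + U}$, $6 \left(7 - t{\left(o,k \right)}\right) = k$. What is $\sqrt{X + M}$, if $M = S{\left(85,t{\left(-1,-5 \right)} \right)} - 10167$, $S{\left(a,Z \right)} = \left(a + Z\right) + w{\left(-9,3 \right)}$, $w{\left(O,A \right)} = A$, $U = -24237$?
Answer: $\frac{\sqrt{-362562 + 36 i \sqrt{10221}}}{6} \approx 0.5037 + 100.36 i$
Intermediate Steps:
$t{\left(o,k \right)} = 7 - \frac{k}{6}$
$S{\left(a,Z \right)} = 3 + Z + a$ ($S{\left(a,Z \right)} = \left(a + Z\right) + 3 = \left(Z + a\right) + 3 = 3 + Z + a$)
$X = i \sqrt{10221}$ ($X = \sqrt{14016 - 24237} = \sqrt{-10221} = i \sqrt{10221} \approx 101.1 i$)
$M = - \frac{60427}{6}$ ($M = \left(3 + \left(7 - - \frac{5}{6}\right) + 85\right) - 10167 = \left(3 + \left(7 + \frac{5}{6}\right) + 85\right) - 10167 = \left(3 + \frac{47}{6} + 85\right) - 10167 = \frac{575}{6} - 10167 = - \frac{60427}{6} \approx -10071.0$)
$\sqrt{X + M} = \sqrt{i \sqrt{10221} - \frac{60427}{6}} = \sqrt{- \frac{60427}{6} + i \sqrt{10221}}$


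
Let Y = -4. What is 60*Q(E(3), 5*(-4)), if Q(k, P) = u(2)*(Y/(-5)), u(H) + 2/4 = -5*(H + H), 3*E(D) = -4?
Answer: -984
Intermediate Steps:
E(D) = -4/3 (E(D) = (⅓)*(-4) = -4/3)
u(H) = -½ - 10*H (u(H) = -½ - 5*(H + H) = -½ - 10*H)
Q(k, P) = -82/5 (Q(k, P) = (-½ - 10*2)*(-4/(-5)) = (-½ - 20)*(-4*(-⅕)) = -41/2*⅘ = -82/5)
60*Q(E(3), 5*(-4)) = 60*(-82/5) = -984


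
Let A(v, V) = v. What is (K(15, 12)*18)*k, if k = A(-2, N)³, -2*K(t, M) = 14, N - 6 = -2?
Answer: 1008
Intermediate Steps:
N = 4 (N = 6 - 2 = 4)
K(t, M) = -7 (K(t, M) = -½*14 = -7)
k = -8 (k = (-2)³ = -8)
(K(15, 12)*18)*k = -7*18*(-8) = -126*(-8) = 1008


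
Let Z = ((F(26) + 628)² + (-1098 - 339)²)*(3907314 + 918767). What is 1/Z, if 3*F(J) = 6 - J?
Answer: 9/106459568038577 ≈ 8.4539e-14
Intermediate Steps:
F(J) = 2 - J/3 (F(J) = (6 - J)/3 = 2 - J/3)
Z = 106459568038577/9 (Z = (((2 - ⅓*26) + 628)² + (-1098 - 339)²)*(3907314 + 918767) = (((2 - 26/3) + 628)² + (-1437)²)*4826081 = ((-20/3 + 628)² + 2064969)*4826081 = ((1864/3)² + 2064969)*4826081 = (3474496/9 + 2064969)*4826081 = (22059217/9)*4826081 = 106459568038577/9 ≈ 1.1829e+13)
1/Z = 1/(106459568038577/9) = 9/106459568038577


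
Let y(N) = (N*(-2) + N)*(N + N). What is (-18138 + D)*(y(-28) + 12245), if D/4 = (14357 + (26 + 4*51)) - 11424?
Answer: -58574022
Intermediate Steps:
y(N) = -2*N**2 (y(N) = (-2*N + N)*(2*N) = (-N)*(2*N) = -2*N**2)
D = 12652 (D = 4*((14357 + (26 + 4*51)) - 11424) = 4*((14357 + (26 + 204)) - 11424) = 4*((14357 + 230) - 11424) = 4*(14587 - 11424) = 4*3163 = 12652)
(-18138 + D)*(y(-28) + 12245) = (-18138 + 12652)*(-2*(-28)**2 + 12245) = -5486*(-2*784 + 12245) = -5486*(-1568 + 12245) = -5486*10677 = -58574022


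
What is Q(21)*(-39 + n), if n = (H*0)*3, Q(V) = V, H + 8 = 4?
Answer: -819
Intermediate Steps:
H = -4 (H = -8 + 4 = -4)
n = 0 (n = -4*0*3 = 0*3 = 0)
Q(21)*(-39 + n) = 21*(-39 + 0) = 21*(-39) = -819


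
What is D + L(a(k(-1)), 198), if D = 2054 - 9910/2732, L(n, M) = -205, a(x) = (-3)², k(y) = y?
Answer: 2520779/1366 ≈ 1845.4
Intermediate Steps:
a(x) = 9
D = 2800809/1366 (D = 2054 - 9910*1/2732 = 2054 - 4955/1366 = 2800809/1366 ≈ 2050.4)
D + L(a(k(-1)), 198) = 2800809/1366 - 205 = 2520779/1366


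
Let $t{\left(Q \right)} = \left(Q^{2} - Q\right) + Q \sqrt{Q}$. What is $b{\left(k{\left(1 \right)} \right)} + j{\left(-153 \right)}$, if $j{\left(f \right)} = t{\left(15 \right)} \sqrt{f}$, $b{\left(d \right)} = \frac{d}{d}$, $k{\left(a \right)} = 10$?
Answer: $1 + 45 i \sqrt{17} \left(14 + \sqrt{15}\right) \approx 1.0 + 3316.1 i$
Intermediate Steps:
$t{\left(Q \right)} = Q^{2} + Q^{\frac{3}{2}} - Q$ ($t{\left(Q \right)} = \left(Q^{2} - Q\right) + Q^{\frac{3}{2}} = Q^{2} + Q^{\frac{3}{2}} - Q$)
$b{\left(d \right)} = 1$
$j{\left(f \right)} = \sqrt{f} \left(210 + 15 \sqrt{15}\right)$ ($j{\left(f \right)} = \left(15^{2} + 15^{\frac{3}{2}} - 15\right) \sqrt{f} = \left(225 + 15 \sqrt{15} - 15\right) \sqrt{f} = \left(210 + 15 \sqrt{15}\right) \sqrt{f} = \sqrt{f} \left(210 + 15 \sqrt{15}\right)$)
$b{\left(k{\left(1 \right)} \right)} + j{\left(-153 \right)} = 1 + 15 \sqrt{-153} \left(14 + \sqrt{15}\right) = 1 + 15 \cdot 3 i \sqrt{17} \left(14 + \sqrt{15}\right) = 1 + 45 i \sqrt{17} \left(14 + \sqrt{15}\right)$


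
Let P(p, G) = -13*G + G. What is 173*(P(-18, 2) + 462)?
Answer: 75774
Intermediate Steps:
P(p, G) = -12*G
173*(P(-18, 2) + 462) = 173*(-12*2 + 462) = 173*(-24 + 462) = 173*438 = 75774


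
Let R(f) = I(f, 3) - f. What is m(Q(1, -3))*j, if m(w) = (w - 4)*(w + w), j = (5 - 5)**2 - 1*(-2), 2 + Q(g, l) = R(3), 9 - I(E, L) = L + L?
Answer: 48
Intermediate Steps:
I(E, L) = 9 - 2*L (I(E, L) = 9 - (L + L) = 9 - 2*L)
R(f) = 3 - f (R(f) = (9 - 2*3) - f = (9 - 6) - f = 3 - f)
Q(g, l) = -2 (Q(g, l) = -2 + (3 - 1*3) = -2 + (3 - 3) = -2 + 0 = -2)
j = 2 (j = 0**2 + 2 = 0 + 2 = 2)
m(w) = 2*w*(-4 + w) (m(w) = (-4 + w)*(2*w) = 2*w*(-4 + w))
m(Q(1, -3))*j = (2*(-2)*(-4 - 2))*2 = (2*(-2)*(-6))*2 = 24*2 = 48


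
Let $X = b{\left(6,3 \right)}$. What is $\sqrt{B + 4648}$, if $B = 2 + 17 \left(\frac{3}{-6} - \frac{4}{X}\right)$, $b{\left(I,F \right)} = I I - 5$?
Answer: $\frac{\sqrt{17833494}}{62} \approx 68.112$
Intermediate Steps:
$b{\left(I,F \right)} = -5 + I^{2}$ ($b{\left(I,F \right)} = I^{2} - 5 = -5 + I^{2}$)
$X = 31$ ($X = -5 + 6^{2} = -5 + 36 = 31$)
$B = - \frac{539}{62}$ ($B = 2 + 17 \left(\frac{3}{-6} - \frac{4}{31}\right) = 2 + 17 \left(3 \left(- \frac{1}{6}\right) - \frac{4}{31}\right) = 2 + 17 \left(- \frac{1}{2} - \frac{4}{31}\right) = 2 + 17 \left(- \frac{39}{62}\right) = 2 - \frac{663}{62} = - \frac{539}{62} \approx -8.6935$)
$\sqrt{B + 4648} = \sqrt{- \frac{539}{62} + 4648} = \sqrt{\frac{287637}{62}} = \frac{\sqrt{17833494}}{62}$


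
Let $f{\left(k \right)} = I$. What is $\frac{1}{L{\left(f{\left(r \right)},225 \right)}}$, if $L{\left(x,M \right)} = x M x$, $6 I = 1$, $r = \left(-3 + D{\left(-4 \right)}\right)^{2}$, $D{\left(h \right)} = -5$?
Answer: $\frac{4}{25} \approx 0.16$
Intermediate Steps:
$r = 64$ ($r = \left(-3 - 5\right)^{2} = \left(-8\right)^{2} = 64$)
$I = \frac{1}{6}$ ($I = \frac{1}{6} \cdot 1 = \frac{1}{6} \approx 0.16667$)
$f{\left(k \right)} = \frac{1}{6}$
$L{\left(x,M \right)} = M x^{2}$ ($L{\left(x,M \right)} = M x x = M x^{2}$)
$\frac{1}{L{\left(f{\left(r \right)},225 \right)}} = \frac{1}{225 \left(\frac{1}{6}\right)^{2}} = \frac{1}{225 \cdot \frac{1}{36}} = \frac{1}{\frac{25}{4}} = \frac{4}{25}$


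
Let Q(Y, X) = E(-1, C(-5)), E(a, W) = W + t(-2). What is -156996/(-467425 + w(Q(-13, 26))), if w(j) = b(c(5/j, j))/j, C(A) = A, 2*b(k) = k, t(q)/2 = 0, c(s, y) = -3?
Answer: 1569960/4674247 ≈ 0.33587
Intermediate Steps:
t(q) = 0 (t(q) = 2*0 = 0)
b(k) = k/2
E(a, W) = W (E(a, W) = W + 0 = W)
Q(Y, X) = -5
w(j) = -3/(2*j) (w(j) = ((½)*(-3))/j = -3/(2*j))
-156996/(-467425 + w(Q(-13, 26))) = -156996/(-467425 - 3/2/(-5)) = -156996/(-467425 - 3/2*(-⅕)) = -156996/(-467425 + 3/10) = -156996/(-4674247/10) = -156996*(-10/4674247) = 1569960/4674247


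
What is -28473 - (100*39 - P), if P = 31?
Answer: -32342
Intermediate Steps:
-28473 - (100*39 - P) = -28473 - (100*39 - 1*31) = -28473 - (3900 - 31) = -28473 - 1*3869 = -28473 - 3869 = -32342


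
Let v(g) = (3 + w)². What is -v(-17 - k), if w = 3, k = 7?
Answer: -36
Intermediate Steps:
v(g) = 36 (v(g) = (3 + 3)² = 6² = 36)
-v(-17 - k) = -1*36 = -36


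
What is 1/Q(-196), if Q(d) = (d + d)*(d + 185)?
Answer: 1/4312 ≈ 0.00023191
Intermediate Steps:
Q(d) = 2*d*(185 + d) (Q(d) = (2*d)*(185 + d) = 2*d*(185 + d))
1/Q(-196) = 1/(2*(-196)*(185 - 196)) = 1/(2*(-196)*(-11)) = 1/4312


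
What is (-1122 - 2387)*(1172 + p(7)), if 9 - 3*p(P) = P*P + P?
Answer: -12172721/3 ≈ -4.0576e+6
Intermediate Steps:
p(P) = 3 - P/3 - P**2/3 (p(P) = 3 - (P*P + P)/3 = 3 - (P**2 + P)/3 = 3 - (P + P**2)/3 = 3 + (-P/3 - P**2/3) = 3 - P/3 - P**2/3)
(-1122 - 2387)*(1172 + p(7)) = (-1122 - 2387)*(1172 + (3 - 1/3*7 - 1/3*7**2)) = -3509*(1172 + (3 - 7/3 - 1/3*49)) = -3509*(1172 + (3 - 7/3 - 49/3)) = -3509*(1172 - 47/3) = -3509*3469/3 = -12172721/3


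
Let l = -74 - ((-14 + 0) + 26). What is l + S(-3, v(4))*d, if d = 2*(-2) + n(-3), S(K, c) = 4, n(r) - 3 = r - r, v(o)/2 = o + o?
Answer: -90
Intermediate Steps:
v(o) = 4*o (v(o) = 2*(o + o) = 2*(2*o) = 4*o)
n(r) = 3 (n(r) = 3 + (r - r) = 3 + 0 = 3)
l = -86 (l = -74 - (-14 + 26) = -74 - 1*12 = -74 - 12 = -86)
d = -1 (d = 2*(-2) + 3 = -4 + 3 = -1)
l + S(-3, v(4))*d = -86 + 4*(-1) = -86 - 4 = -90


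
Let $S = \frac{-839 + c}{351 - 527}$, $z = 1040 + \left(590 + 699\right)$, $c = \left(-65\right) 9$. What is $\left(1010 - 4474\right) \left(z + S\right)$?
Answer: $- \frac{89052512}{11} \approx -8.0957 \cdot 10^{6}$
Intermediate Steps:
$c = -585$
$z = 2329$ ($z = 1040 + 1289 = 2329$)
$S = \frac{89}{11}$ ($S = \frac{-839 - 585}{351 - 527} = - \frac{1424}{-176} = \left(-1424\right) \left(- \frac{1}{176}\right) = \frac{89}{11} \approx 8.0909$)
$\left(1010 - 4474\right) \left(z + S\right) = \left(1010 - 4474\right) \left(2329 + \frac{89}{11}\right) = \left(-3464\right) \frac{25708}{11} = - \frac{89052512}{11}$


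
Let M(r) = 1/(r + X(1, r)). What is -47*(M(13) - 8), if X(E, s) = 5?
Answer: 6721/18 ≈ 373.39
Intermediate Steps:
M(r) = 1/(5 + r) (M(r) = 1/(r + 5) = 1/(5 + r))
-47*(M(13) - 8) = -47*(1/(5 + 13) - 8) = -47*(1/18 - 8) = -47*(-143/18) = 6721/18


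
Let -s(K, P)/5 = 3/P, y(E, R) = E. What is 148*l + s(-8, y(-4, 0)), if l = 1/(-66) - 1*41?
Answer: -800777/132 ≈ -6066.5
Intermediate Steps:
s(K, P) = -15/P
l = -2707/66 (l = -1/66 - 41 = -2707/66 ≈ -41.015)
148*l + s(-8, y(-4, 0)) = 148*(-2707/66) - 15/(-4) = -200318/33 - 15*(-1/4) = -200318/33 + 15/4 = -800777/132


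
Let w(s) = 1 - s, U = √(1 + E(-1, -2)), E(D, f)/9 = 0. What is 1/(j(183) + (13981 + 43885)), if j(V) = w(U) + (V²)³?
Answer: 1/37558352967035 ≈ 2.6625e-14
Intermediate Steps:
E(D, f) = 0 (E(D, f) = 9*0 = 0)
U = 1 (U = √(1 + 0) = √1 = 1)
j(V) = V⁶ (j(V) = (1 - 1*1) + (V²)³ = (1 - 1) + V⁶ = 0 + V⁶ = V⁶)
1/(j(183) + (13981 + 43885)) = 1/(183⁶ + (13981 + 43885)) = 1/(37558352909169 + 57866) = 1/37558352967035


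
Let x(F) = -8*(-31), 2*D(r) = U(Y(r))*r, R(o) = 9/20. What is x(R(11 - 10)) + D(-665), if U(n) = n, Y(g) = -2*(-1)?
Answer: -417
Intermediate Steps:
Y(g) = 2
R(o) = 9/20 (R(o) = 9*(1/20) = 9/20)
D(r) = r (D(r) = (2*r)/2 = r)
x(F) = 248
x(R(11 - 10)) + D(-665) = 248 - 665 = -417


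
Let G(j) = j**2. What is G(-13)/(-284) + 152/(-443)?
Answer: -118035/125812 ≈ -0.93819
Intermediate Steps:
G(-13)/(-284) + 152/(-443) = (-13)**2/(-284) + 152/(-443) = 169*(-1/284) + 152*(-1/443) = -169/284 - 152/443 = -118035/125812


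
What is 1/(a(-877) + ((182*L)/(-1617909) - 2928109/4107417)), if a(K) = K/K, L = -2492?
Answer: 738380770117/418989706980 ≈ 1.7623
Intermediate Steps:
a(K) = 1
1/(a(-877) + ((182*L)/(-1617909) - 2928109/4107417)) = 1/(1 + ((182*(-2492))/(-1617909) - 2928109/4107417)) = 1/(1 + (-453544*(-1/1617909) - 2928109*1/4107417)) = 1/(1 + (453544/1617909 - 2928109/4107417)) = 1/(1 - 319391063137/738380770117) = 1/(418989706980/738380770117) = 738380770117/418989706980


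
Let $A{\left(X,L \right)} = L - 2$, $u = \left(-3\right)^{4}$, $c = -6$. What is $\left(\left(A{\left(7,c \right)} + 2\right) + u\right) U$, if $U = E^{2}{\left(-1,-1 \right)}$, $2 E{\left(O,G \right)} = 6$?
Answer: $675$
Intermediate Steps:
$u = 81$
$E{\left(O,G \right)} = 3$ ($E{\left(O,G \right)} = \frac{1}{2} \cdot 6 = 3$)
$A{\left(X,L \right)} = -2 + L$
$U = 9$ ($U = 3^{2} = 9$)
$\left(\left(A{\left(7,c \right)} + 2\right) + u\right) U = \left(\left(\left(-2 - 6\right) + 2\right) + 81\right) 9 = \left(\left(-8 + 2\right) + 81\right) 9 = \left(-6 + 81\right) 9 = 75 \cdot 9 = 675$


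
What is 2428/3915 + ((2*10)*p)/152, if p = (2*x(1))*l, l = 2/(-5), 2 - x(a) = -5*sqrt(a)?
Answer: -8678/74385 ≈ -0.11666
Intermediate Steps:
x(a) = 2 + 5*sqrt(a) (x(a) = 2 - (-5)*sqrt(a) = 2 + 5*sqrt(a))
l = -2/5 (l = 2*(-1/5) = -2/5 ≈ -0.40000)
p = -28/5 (p = (2*(2 + 5*sqrt(1)))*(-2/5) = (2*(2 + 5*1))*(-2/5) = (2*(2 + 5))*(-2/5) = (2*7)*(-2/5) = 14*(-2/5) = -28/5 ≈ -5.6000)
2428/3915 + ((2*10)*p)/152 = 2428/3915 + ((2*10)*(-28/5))/152 = 2428*(1/3915) + (20*(-28/5))*(1/152) = 2428/3915 - 112*1/152 = 2428/3915 - 14/19 = -8678/74385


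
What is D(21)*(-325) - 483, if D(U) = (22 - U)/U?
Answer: -10468/21 ≈ -498.48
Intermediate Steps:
D(U) = (22 - U)/U
D(21)*(-325) - 483 = ((22 - 1*21)/21)*(-325) - 483 = ((22 - 21)/21)*(-325) - 483 = ((1/21)*1)*(-325) - 483 = (1/21)*(-325) - 483 = -325/21 - 483 = -10468/21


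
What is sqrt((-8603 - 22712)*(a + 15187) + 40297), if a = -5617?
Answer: I*sqrt(299644253) ≈ 17310.0*I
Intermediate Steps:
sqrt((-8603 - 22712)*(a + 15187) + 40297) = sqrt((-8603 - 22712)*(-5617 + 15187) + 40297) = sqrt(-31315*9570 + 40297) = sqrt(-299684550 + 40297) = sqrt(-299644253) = I*sqrt(299644253)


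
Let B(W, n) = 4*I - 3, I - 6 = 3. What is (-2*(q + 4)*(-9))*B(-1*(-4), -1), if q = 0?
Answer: 2376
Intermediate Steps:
I = 9 (I = 6 + 3 = 9)
B(W, n) = 33 (B(W, n) = 4*9 - 3 = 36 - 3 = 33)
(-2*(q + 4)*(-9))*B(-1*(-4), -1) = (-2*(0 + 4)*(-9))*33 = (-2*4*(-9))*33 = -8*(-9)*33 = 72*33 = 2376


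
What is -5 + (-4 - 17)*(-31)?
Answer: 646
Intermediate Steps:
-5 + (-4 - 17)*(-31) = -5 - 21*(-31) = -5 + 651 = 646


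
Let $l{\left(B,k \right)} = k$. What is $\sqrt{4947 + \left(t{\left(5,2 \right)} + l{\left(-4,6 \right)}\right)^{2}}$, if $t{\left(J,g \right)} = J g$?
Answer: $11 \sqrt{43} \approx 72.132$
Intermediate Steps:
$\sqrt{4947 + \left(t{\left(5,2 \right)} + l{\left(-4,6 \right)}\right)^{2}} = \sqrt{4947 + \left(5 \cdot 2 + 6\right)^{2}} = \sqrt{4947 + \left(10 + 6\right)^{2}} = \sqrt{4947 + 16^{2}} = \sqrt{4947 + 256} = \sqrt{5203} = 11 \sqrt{43}$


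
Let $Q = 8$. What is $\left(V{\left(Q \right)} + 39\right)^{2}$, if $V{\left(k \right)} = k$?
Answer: $2209$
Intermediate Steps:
$\left(V{\left(Q \right)} + 39\right)^{2} = \left(8 + 39\right)^{2} = 47^{2} = 2209$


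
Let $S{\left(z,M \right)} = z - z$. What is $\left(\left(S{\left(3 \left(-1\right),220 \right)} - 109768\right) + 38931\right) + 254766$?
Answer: $183929$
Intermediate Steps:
$S{\left(z,M \right)} = 0$
$\left(\left(S{\left(3 \left(-1\right),220 \right)} - 109768\right) + 38931\right) + 254766 = \left(\left(0 - 109768\right) + 38931\right) + 254766 = \left(-109768 + 38931\right) + 254766 = -70837 + 254766 = 183929$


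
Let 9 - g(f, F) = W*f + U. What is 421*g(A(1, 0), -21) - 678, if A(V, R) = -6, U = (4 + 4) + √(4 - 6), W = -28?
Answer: -70985 - 421*I*√2 ≈ -70985.0 - 595.38*I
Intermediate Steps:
U = 8 + I*√2 (U = 8 + √(-2) = 8 + I*√2 ≈ 8.0 + 1.4142*I)
g(f, F) = 1 + 28*f - I*√2 (g(f, F) = 9 - (-28*f + (8 + I*√2)) = 9 - (8 - 28*f + I*√2) = 9 + (-8 + 28*f - I*√2) = 1 + 28*f - I*√2)
421*g(A(1, 0), -21) - 678 = 421*(1 + 28*(-6) - I*√2) - 678 = 421*(1 - 168 - I*√2) - 678 = 421*(-167 - I*√2) - 678 = (-70307 - 421*I*√2) - 678 = -70985 - 421*I*√2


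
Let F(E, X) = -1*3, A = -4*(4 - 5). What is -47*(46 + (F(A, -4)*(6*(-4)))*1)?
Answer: -5546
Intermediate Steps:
A = 4 (A = -4*(-1) = 4)
F(E, X) = -3
-47*(46 + (F(A, -4)*(6*(-4)))*1) = -47*(46 - 18*(-4)*1) = -47*(46 - 3*(-24)*1) = -47*(46 + 72*1) = -47*(46 + 72) = -47*118 = -5546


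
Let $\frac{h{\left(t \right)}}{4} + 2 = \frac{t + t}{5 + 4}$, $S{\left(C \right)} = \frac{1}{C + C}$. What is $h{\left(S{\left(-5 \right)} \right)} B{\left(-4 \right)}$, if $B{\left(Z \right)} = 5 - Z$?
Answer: $- \frac{364}{5} \approx -72.8$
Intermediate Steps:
$S{\left(C \right)} = \frac{1}{2 C}$
$h{\left(t \right)} = -8 + \frac{8 t}{9}$ ($h{\left(t \right)} = -8 + 4 \frac{t + t}{5 + 4} = -8 + 4 \frac{2 t}{9} = -8 + \frac{8 t}{9}$)
$h{\left(S{\left(-5 \right)} \right)} B{\left(-4 \right)} = \left(-8 + \frac{8 \frac{1}{2 \left(-5\right)}}{9}\right) \left(5 - -4\right) = \left(-8 + \frac{8 \cdot \frac{1}{2} \left(- \frac{1}{5}\right)}{9}\right) \left(5 + 4\right) = \left(-8 + \frac{8}{9} \left(- \frac{1}{10}\right)\right) 9 = \left(-8 - \frac{4}{45}\right) 9 = \left(- \frac{364}{45}\right) 9 = - \frac{364}{5}$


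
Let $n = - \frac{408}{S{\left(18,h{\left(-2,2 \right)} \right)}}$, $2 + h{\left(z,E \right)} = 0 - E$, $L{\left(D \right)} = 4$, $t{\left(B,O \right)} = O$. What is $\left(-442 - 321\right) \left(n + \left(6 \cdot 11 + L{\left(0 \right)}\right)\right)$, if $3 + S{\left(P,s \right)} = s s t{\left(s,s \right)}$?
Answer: $- \frac{3889774}{67} \approx -58056.0$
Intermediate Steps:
$h{\left(z,E \right)} = -2 - E$ ($h{\left(z,E \right)} = -2 + \left(0 - E\right) = -2 - E$)
$S{\left(P,s \right)} = -3 + s^{3}$ ($S{\left(P,s \right)} = -3 + s s s = -3 + s^{2} s = -3 + s^{3}$)
$n = \frac{408}{67}$ ($n = - \frac{408}{-3 + \left(-2 - 2\right)^{3}} = - \frac{408}{-3 + \left(-4\right)^{3}} = - \frac{408}{-3 - 64} = - \frac{408}{-67} = \left(-408\right) \left(- \frac{1}{67}\right) = \frac{408}{67} \approx 6.0896$)
$\left(-442 - 321\right) \left(n + \left(6 \cdot 11 + L{\left(0 \right)}\right)\right) = \left(-442 - 321\right) \left(\frac{408}{67} + \left(6 \cdot 11 + 4\right)\right) = - 763 \left(\frac{408}{67} + \left(66 + 4\right)\right) = - 763 \left(\frac{408}{67} + 70\right) = \left(-763\right) \frac{5098}{67} = - \frac{3889774}{67}$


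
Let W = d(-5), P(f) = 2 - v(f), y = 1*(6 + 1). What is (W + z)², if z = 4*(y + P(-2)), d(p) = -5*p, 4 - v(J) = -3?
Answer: 1089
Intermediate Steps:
v(J) = 7 (v(J) = 4 - 1*(-3) = 4 + 3 = 7)
y = 7 (y = 1*7 = 7)
P(f) = -5 (P(f) = 2 - 1*7 = 2 - 7 = -5)
W = 25 (W = -5*(-5) = 25)
z = 8 (z = 4*(7 - 5) = 4*2 = 8)
(W + z)² = (25 + 8)² = 33² = 1089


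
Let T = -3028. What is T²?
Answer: 9168784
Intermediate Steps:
T² = (-3028)² = 9168784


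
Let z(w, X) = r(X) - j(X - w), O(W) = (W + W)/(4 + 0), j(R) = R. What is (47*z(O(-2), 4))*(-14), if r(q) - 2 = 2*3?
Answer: -1974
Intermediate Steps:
O(W) = W/2 (O(W) = (2*W)/4 = (2*W)*(¼) = W/2)
r(q) = 8 (r(q) = 2 + 2*3 = 2 + 6 = 8)
z(w, X) = 8 + w - X (z(w, X) = 8 - (X - w) = 8 + (w - X) = 8 + w - X)
(47*z(O(-2), 4))*(-14) = (47*(8 + (½)*(-2) - 1*4))*(-14) = (47*(8 - 1 - 4))*(-14) = (47*3)*(-14) = 141*(-14) = -1974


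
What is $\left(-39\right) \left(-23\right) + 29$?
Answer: $926$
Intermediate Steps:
$\left(-39\right) \left(-23\right) + 29 = 897 + 29 = 926$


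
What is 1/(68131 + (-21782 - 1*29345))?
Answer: 1/17004 ≈ 5.8810e-5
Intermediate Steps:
1/(68131 + (-21782 - 1*29345)) = 1/(68131 + (-21782 - 29345)) = 1/(68131 - 51127) = 1/17004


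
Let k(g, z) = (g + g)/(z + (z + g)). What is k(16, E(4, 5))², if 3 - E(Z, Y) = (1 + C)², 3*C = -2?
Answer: 5184/2401 ≈ 2.1591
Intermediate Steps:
C = -⅔ (C = (⅓)*(-2) = -⅔ ≈ -0.66667)
E(Z, Y) = 26/9 (E(Z, Y) = 3 - (1 - ⅔)² = 3 - (⅓)² = 3 - 1*⅑ = 3 - ⅑ = 26/9)
k(g, z) = 2*g/(g + 2*z) (k(g, z) = (2*g)/(z + (g + z)) = (2*g)/(g + 2*z) = 2*g/(g + 2*z))
k(16, E(4, 5))² = (2*16/(16 + 2*(26/9)))² = (2*16/(16 + 52/9))² = (2*16/(196/9))² = (2*16*(9/196))² = (72/49)² = 5184/2401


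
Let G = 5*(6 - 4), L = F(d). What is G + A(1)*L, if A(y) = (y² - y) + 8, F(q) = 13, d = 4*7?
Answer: 114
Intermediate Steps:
d = 28
A(y) = 8 + y² - y
L = 13
G = 10 (G = 5*2 = 10)
G + A(1)*L = 10 + (8 + 1² - 1*1)*13 = 10 + (8 + 1 - 1)*13 = 10 + 8*13 = 10 + 104 = 114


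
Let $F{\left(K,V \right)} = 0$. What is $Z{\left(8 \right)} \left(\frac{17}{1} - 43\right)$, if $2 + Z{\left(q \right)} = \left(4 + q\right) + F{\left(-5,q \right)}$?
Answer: $-260$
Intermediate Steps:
$Z{\left(q \right)} = 2 + q$ ($Z{\left(q \right)} = -2 + \left(\left(4 + q\right) + 0\right) = -2 + \left(4 + q\right) = 2 + q$)
$Z{\left(8 \right)} \left(\frac{17}{1} - 43\right) = \left(2 + 8\right) \left(\frac{17}{1} - 43\right) = 10 \left(17 \cdot 1 - 43\right) = 10 \left(17 - 43\right) = 10 \left(-26\right) = -260$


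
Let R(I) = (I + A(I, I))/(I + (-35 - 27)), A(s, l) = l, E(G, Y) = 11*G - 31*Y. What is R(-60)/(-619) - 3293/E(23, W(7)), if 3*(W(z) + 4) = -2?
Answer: -373092741/45046487 ≈ -8.2824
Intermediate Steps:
W(z) = -14/3 (W(z) = -4 + (⅓)*(-2) = -4 - ⅔ = -14/3)
E(G, Y) = -31*Y + 11*G
R(I) = 2*I/(-62 + I) (R(I) = (I + I)/(I + (-35 - 27)) = (2*I)/(I - 62) = (2*I)/(-62 + I) = 2*I/(-62 + I))
R(-60)/(-619) - 3293/E(23, W(7)) = (2*(-60)/(-62 - 60))/(-619) - 3293/(-31*(-14/3) + 11*23) = (2*(-60)/(-122))*(-1/619) - 3293/(434/3 + 253) = (2*(-60)*(-1/122))*(-1/619) - 3293/1193/3 = (60/61)*(-1/619) - 3293*3/1193 = -60/37759 - 9879/1193 = -373092741/45046487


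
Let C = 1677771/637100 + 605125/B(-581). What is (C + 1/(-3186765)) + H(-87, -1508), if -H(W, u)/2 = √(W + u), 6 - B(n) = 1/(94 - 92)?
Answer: 21367085590298051/194201459100 - 2*I*√1595 ≈ 1.1003e+5 - 79.875*I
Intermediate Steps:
B(n) = 11/2 (B(n) = 6 - 1/(94 - 92) = 6 - 1/2 = 6 - 1*½ = 6 - ½ = 11/2)
C = 771068730481/7008100 (C = 1677771/637100 + 605125/(11/2) = 1677771*(1/637100) + 605125*(2/11) = 1677771/637100 + 1210250/11 = 771068730481/7008100 ≈ 1.1003e+5)
H(W, u) = -2*√(W + u)
(C + 1/(-3186765)) + H(-87, -1508) = (771068730481/7008100 + 1/(-3186765)) - 2*√(-87 - 1508) = (771068730481/7008100 - 1/3186765) - 2*I*√1595 = 21367085590298051/194201459100 - 2*I*√1595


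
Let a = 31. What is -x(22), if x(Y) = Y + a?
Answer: -53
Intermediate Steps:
x(Y) = 31 + Y (x(Y) = Y + 31 = 31 + Y)
-x(22) = -(31 + 22) = -1*53 = -53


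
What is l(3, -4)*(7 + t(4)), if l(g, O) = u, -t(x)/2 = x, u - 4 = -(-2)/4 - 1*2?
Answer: -5/2 ≈ -2.5000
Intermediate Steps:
u = 5/2 (u = 4 + (-(-2)/4 - 1*2) = 4 + (-(-2)/4 - 2) = 4 + (-1*(-½) - 2) = 4 + (½ - 2) = 4 - 3/2 = 5/2 ≈ 2.5000)
t(x) = -2*x
l(g, O) = 5/2
l(3, -4)*(7 + t(4)) = 5*(7 - 2*4)/2 = 5*(7 - 8)/2 = (5/2)*(-1) = -5/2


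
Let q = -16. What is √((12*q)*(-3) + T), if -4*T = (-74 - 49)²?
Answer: 15*I*√57/2 ≈ 56.624*I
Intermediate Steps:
T = -15129/4 (T = -(-74 - 49)²/4 = -¼*(-123)² = -¼*15129 = -15129/4 ≈ -3782.3)
√((12*q)*(-3) + T) = √((12*(-16))*(-3) - 15129/4) = √(-192*(-3) - 15129/4) = √(576 - 15129/4) = √(-12825/4) = 15*I*√57/2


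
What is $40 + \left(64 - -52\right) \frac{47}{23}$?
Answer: $\frac{6372}{23} \approx 277.04$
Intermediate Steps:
$40 + \left(64 - -52\right) \frac{47}{23} = 40 + \left(64 + 52\right) 47 \cdot \frac{1}{23} = 40 + 116 \cdot \frac{47}{23} = 40 + \frac{5452}{23} = \frac{6372}{23}$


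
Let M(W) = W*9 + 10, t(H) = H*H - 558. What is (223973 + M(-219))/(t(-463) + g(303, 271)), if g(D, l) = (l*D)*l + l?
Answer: 222012/22466705 ≈ 0.0098818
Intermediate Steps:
t(H) = -558 + H² (t(H) = H² - 558 = -558 + H²)
M(W) = 10 + 9*W (M(W) = 9*W + 10 = 10 + 9*W)
g(D, l) = l + D*l² (g(D, l) = (D*l)*l + l = D*l² + l = l + D*l²)
(223973 + M(-219))/(t(-463) + g(303, 271)) = (223973 + (10 + 9*(-219)))/((-558 + (-463)²) + 271*(1 + 303*271)) = (223973 + (10 - 1971))/((-558 + 214369) + 271*(1 + 82113)) = (223973 - 1961)/(213811 + 271*82114) = 222012/(213811 + 22252894) = 222012/22466705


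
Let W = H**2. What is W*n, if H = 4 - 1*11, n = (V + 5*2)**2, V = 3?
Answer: 8281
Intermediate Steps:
n = 169 (n = (3 + 5*2)**2 = (3 + 10)**2 = 13**2 = 169)
H = -7 (H = 4 - 11 = -7)
W = 49 (W = (-7)**2 = 49)
W*n = 49*169 = 8281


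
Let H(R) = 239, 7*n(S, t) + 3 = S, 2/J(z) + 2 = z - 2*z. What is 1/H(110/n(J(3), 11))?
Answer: 1/239 ≈ 0.0041841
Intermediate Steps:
J(z) = 2/(-2 - z) (J(z) = 2/(-2 + (z - 2*z)) = 2/(-2 - z))
n(S, t) = -3/7 + S/7
1/H(110/n(J(3), 11)) = 1/239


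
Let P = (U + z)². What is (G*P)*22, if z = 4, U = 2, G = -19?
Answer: -15048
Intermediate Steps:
P = 36 (P = (2 + 4)² = 6² = 36)
(G*P)*22 = -19*36*22 = -684*22 = -15048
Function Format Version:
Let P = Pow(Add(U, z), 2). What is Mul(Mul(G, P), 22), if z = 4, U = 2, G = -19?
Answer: -15048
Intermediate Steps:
P = 36 (P = Pow(Add(2, 4), 2) = Pow(6, 2) = 36)
Mul(Mul(G, P), 22) = Mul(Mul(-19, 36), 22) = Mul(-684, 22) = -15048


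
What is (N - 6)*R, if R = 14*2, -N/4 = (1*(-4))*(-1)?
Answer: -616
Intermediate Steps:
N = -16 (N = -4*1*(-4)*(-1) = -(-16)*(-1) = -4*4 = -16)
R = 28
(N - 6)*R = (-16 - 6)*28 = -22*28 = -616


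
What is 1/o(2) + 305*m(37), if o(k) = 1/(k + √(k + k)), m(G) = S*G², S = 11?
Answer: 4592999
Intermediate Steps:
m(G) = 11*G²
o(k) = 1/(k + √2*√k) (o(k) = 1/(k + √(2*k)) = 1/(k + √2*√k))
1/o(2) + 305*m(37) = 1/(1/(2 + √2*√2)) + 305*(11*37²) = 1/(1/(2 + 2)) + 305*(11*1369) = 1/(1/4) + 305*15059 = 1/(¼) + 4592995 = 4 + 4592995 = 4592999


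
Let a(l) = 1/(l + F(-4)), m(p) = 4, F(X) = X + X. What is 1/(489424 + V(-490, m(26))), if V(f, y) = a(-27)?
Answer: 35/17129839 ≈ 2.0432e-6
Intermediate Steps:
F(X) = 2*X
a(l) = 1/(-8 + l) (a(l) = 1/(l + 2*(-4)) = 1/(l - 8) = 1/(-8 + l))
V(f, y) = -1/35 (V(f, y) = 1/(-8 - 27) = 1/(-35) = -1/35)
1/(489424 + V(-490, m(26))) = 1/(489424 - 1/35) = 1/(17129839/35) = 35/17129839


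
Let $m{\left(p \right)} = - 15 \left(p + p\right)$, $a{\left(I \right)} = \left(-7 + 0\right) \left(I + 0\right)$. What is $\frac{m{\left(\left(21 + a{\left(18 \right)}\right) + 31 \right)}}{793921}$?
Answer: $\frac{2220}{793921} \approx 0.0027962$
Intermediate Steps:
$a{\left(I \right)} = - 7 I$
$m{\left(p \right)} = - 30 p$ ($m{\left(p \right)} = - 15 \cdot 2 p = - 30 p$)
$\frac{m{\left(\left(21 + a{\left(18 \right)}\right) + 31 \right)}}{793921} = \frac{\left(-30\right) \left(\left(21 - 126\right) + 31\right)}{793921} = - 30 \left(\left(21 - 126\right) + 31\right) \frac{1}{793921} = - 30 \left(-105 + 31\right) \frac{1}{793921} = \left(-30\right) \left(-74\right) \frac{1}{793921} = 2220 \cdot \frac{1}{793921} = \frac{2220}{793921}$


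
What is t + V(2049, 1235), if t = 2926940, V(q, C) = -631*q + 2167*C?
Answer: 4310266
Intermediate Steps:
t + V(2049, 1235) = 2926940 + (-631*2049 + 2167*1235) = 2926940 + (-1292919 + 2676245) = 2926940 + 1383326 = 4310266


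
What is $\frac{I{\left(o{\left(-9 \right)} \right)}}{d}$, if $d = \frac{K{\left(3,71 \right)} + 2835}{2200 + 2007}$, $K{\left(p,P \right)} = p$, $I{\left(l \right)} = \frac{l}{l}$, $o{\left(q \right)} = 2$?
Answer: $\frac{4207}{2838} \approx 1.4824$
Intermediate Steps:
$I{\left(l \right)} = 1$
$d = \frac{2838}{4207}$ ($d = \frac{3 + 2835}{2200 + 2007} = \frac{2838}{4207} \approx 0.67459$)
$\frac{I{\left(o{\left(-9 \right)} \right)}}{d} = 1 \frac{1}{\frac{2838}{4207}} = 1 \cdot \frac{4207}{2838} = \frac{4207}{2838}$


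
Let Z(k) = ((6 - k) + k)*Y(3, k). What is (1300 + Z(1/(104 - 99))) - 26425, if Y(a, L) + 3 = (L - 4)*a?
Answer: -126057/5 ≈ -25211.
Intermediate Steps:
Y(a, L) = -3 + a*(-4 + L) (Y(a, L) = -3 + (L - 4)*a = -3 + (-4 + L)*a = -3 + a*(-4 + L))
Z(k) = -90 + 18*k (Z(k) = ((6 - k) + k)*(-3 - 4*3 + k*3) = 6*(-3 - 12 + 3*k) = 6*(-15 + 3*k) = -90 + 18*k)
(1300 + Z(1/(104 - 99))) - 26425 = (1300 + (-90 + 18/(104 - 99))) - 26425 = (1300 + (-90 + 18/5)) - 26425 = (1300 - 432/5) - 26425 = 6068/5 - 26425 = -126057/5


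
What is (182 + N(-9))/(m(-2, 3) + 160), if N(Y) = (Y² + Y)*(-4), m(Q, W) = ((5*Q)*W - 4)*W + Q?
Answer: -53/28 ≈ -1.8929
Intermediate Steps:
m(Q, W) = Q + W*(-4 + 5*Q*W) (m(Q, W) = (5*Q*W - 4)*W + Q = (-4 + 5*Q*W)*W + Q = W*(-4 + 5*Q*W) + Q = Q + W*(-4 + 5*Q*W))
N(Y) = -4*Y - 4*Y² (N(Y) = (Y + Y²)*(-4) = -4*Y - 4*Y²)
(182 + N(-9))/(m(-2, 3) + 160) = (182 - 4*(-9)*(1 - 9))/((-2 - 4*3 + 5*(-2)*3²) + 160) = (182 - 4*(-9)*(-8))/((-2 - 12 + 5*(-2)*9) + 160) = (182 - 288)/((-2 - 12 - 90) + 160) = -106/(-104 + 160) = -106/56 = -106*1/56 = -53/28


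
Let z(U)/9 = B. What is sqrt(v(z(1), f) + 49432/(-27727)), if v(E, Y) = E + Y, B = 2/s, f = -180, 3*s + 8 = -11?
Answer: I*sqrt(51239310617278)/526813 ≈ 13.588*I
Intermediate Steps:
s = -19/3 (s = -8/3 + (1/3)*(-11) = -8/3 - 11/3 = -19/3 ≈ -6.3333)
B = -6/19 (B = 2/(-19/3) = 2*(-3/19) = -6/19 ≈ -0.31579)
z(U) = -54/19 (z(U) = 9*(-6/19) = -54/19)
sqrt(v(z(1), f) + 49432/(-27727)) = sqrt((-54/19 - 180) + 49432/(-27727)) = sqrt(-3474/19 + 49432*(-1/27727)) = sqrt(-3474/19 - 49432/27727) = sqrt(-97262806/526813) = I*sqrt(51239310617278)/526813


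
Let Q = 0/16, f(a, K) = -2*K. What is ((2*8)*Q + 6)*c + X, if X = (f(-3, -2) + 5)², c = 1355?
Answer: 8211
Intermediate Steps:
X = 81 (X = (-2*(-2) + 5)² = (4 + 5)² = 9² = 81)
Q = 0 (Q = 0*(1/16) = 0)
((2*8)*Q + 6)*c + X = ((2*8)*0 + 6)*1355 + 81 = (16*0 + 6)*1355 + 81 = (0 + 6)*1355 + 81 = 6*1355 + 81 = 8130 + 81 = 8211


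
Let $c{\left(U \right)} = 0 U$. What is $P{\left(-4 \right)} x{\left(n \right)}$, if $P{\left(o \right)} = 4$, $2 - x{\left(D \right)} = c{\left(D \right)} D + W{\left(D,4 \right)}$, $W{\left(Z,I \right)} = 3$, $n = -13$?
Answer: $-4$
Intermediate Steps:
$c{\left(U \right)} = 0$
$x{\left(D \right)} = -1$ ($x{\left(D \right)} = 2 - \left(0 D + 3\right) = 2 - \left(0 + 3\right) = 2 - 3 = -1$)
$P{\left(-4 \right)} x{\left(n \right)} = 4 \left(-1\right) = -4$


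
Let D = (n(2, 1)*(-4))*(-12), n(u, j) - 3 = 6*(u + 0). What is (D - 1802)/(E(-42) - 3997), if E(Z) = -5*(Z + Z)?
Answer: 1082/3577 ≈ 0.30249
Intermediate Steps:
E(Z) = -10*Z
n(u, j) = 3 + 6*u (n(u, j) = 3 + 6*(u + 0) = 3 + 6*u)
D = 720 (D = ((3 + 6*2)*(-4))*(-12) = ((3 + 12)*(-4))*(-12) = (15*(-4))*(-12) = -60*(-12) = 720)
(D - 1802)/(E(-42) - 3997) = (720 - 1802)/(-10*(-42) - 3997) = -1082/(420 - 3997) = -1082/(-3577) = -1082*(-1/3577) = 1082/3577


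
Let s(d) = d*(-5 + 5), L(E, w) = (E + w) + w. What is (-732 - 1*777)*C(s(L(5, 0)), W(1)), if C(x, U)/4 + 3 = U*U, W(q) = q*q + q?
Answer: -6036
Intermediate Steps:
W(q) = q + q² (W(q) = q² + q = q + q²)
L(E, w) = E + 2*w
s(d) = 0 (s(d) = d*0 = 0)
C(x, U) = -12 + 4*U² (C(x, U) = -12 + 4*(U*U) = -12 + 4*U²)
(-732 - 1*777)*C(s(L(5, 0)), W(1)) = (-732 - 1*777)*(-12 + 4*(1*(1 + 1))²) = (-732 - 777)*(-12 + 4*(1*2)²) = -1509*(-12 + 4*2²) = -1509*(-12 + 4*4) = -1509*(-12 + 16) = -1509*4 = -6036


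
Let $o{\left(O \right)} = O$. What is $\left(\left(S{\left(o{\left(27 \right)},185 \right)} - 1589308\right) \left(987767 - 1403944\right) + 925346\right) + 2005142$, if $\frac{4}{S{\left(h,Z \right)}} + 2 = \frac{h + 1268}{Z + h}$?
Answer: $\frac{576110721871388}{871} \approx 6.6144 \cdot 10^{11}$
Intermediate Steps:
$S{\left(h,Z \right)} = \frac{4}{-2 + \frac{1268 + h}{Z + h}}$ ($S{\left(h,Z \right)} = \frac{4}{-2 + \frac{h + 1268}{Z + h}} = \frac{4}{-2 + \frac{1268 + h}{Z + h}}$)
$\left(\left(S{\left(o{\left(27 \right)},185 \right)} - 1589308\right) \left(987767 - 1403944\right) + 925346\right) + 2005142 = \left(\left(\frac{4 \left(\left(-1\right) 185 - 27\right)}{-1268 + 27 + 2 \cdot 185} - 1589308\right) \left(987767 - 1403944\right) + 925346\right) + 2005142 = \left(\left(\frac{4 \left(-185 - 27\right)}{-1268 + 27 + 370} - 1589308\right) \left(-416177\right) + 925346\right) + 2005142 = \left(\left(4 \frac{1}{-871} \left(-212\right) - 1589308\right) \left(-416177\right) + 925346\right) + 2005142 = \left(\left(4 \left(- \frac{1}{871}\right) \left(-212\right) - 1589308\right) \left(-416177\right) + 925346\right) + 2005142 = \left(\left(\frac{848}{871} - 1589308\right) \left(-416177\right) + 925346\right) + 2005142 = \left(\left(- \frac{1384286420}{871}\right) \left(-416177\right) + 925346\right) + 2005142 = \left(\frac{576108169416340}{871} + 925346\right) + 2005142 = \frac{576108975392706}{871} + 2005142 = \frac{576110721871388}{871}$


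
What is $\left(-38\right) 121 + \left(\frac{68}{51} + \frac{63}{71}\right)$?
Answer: $- \frac{978901}{213} \approx -4595.8$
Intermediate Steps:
$\left(-38\right) 121 + \left(\frac{68}{51} + \frac{63}{71}\right) = -4598 + \left(68 \cdot \frac{1}{51} + 63 \cdot \frac{1}{71}\right) = -4598 + \left(\frac{4}{3} + \frac{63}{71}\right) = -4598 + \frac{473}{213} = - \frac{978901}{213}$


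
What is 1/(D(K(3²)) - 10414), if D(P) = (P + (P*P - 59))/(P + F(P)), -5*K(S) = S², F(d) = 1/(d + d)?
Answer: -65735/685322612 ≈ -9.5918e-5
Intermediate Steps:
F(d) = 1/(2*d)
K(S) = -S²/5
D(P) = (-59 + P + P²)/(P + 1/(2*P)) (D(P) = (P + (P*P - 59))/(P + 1/(2*P)) = (P + (P² - 59))/(P + 1/(2*P)) = (P + (-59 + P²))/(P + 1/(2*P)) = (-59 + P + P²)/(P + 1/(2*P)))
1/(D(K(3²)) - 10414) = 1/(2*(-(3²)²/5)*(-59 - (3²)²/5 + (-(3²)²/5)²)/(1 + 2*(-(3²)²/5)²) - 10414) = 1/(2*(-⅕*9²)*(-59 - ⅕*9² + (-⅕*9²)²)/(1 + 2*(-⅕*9²)²) - 10414) = 1/(2*(-⅕*81)*(-59 - ⅕*81 + (-⅕*81)²)/(1 + 2*(-⅕*81)²) - 10414) = 1/(2*(-81/5)*(-59 - 81/5 + (-81/5)²)/(1 + 2*(-81/5)²) - 10414) = 1/(2*(-81/5)*(-59 - 81/5 + 6561/25)/(1 + 2*(6561/25)) - 10414) = 1/(2*(-81/5)*(4681/25)/(1 + 13122/25) - 10414) = 1/(2*(-81/5)*(4681/25)/(13147/25) - 10414) = 1/(2*(-81/5)*(25/13147)*(4681/25) - 10414) = 1/(-758322/65735 - 10414) = 1/(-685322612/65735) = -65735/685322612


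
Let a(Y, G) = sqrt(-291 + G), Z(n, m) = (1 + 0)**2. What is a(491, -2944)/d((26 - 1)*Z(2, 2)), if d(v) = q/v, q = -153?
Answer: -25*I*sqrt(3235)/153 ≈ -9.2936*I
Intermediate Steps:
Z(n, m) = 1 (Z(n, m) = 1**2 = 1)
d(v) = -153/v
a(491, -2944)/d((26 - 1)*Z(2, 2)) = sqrt(-291 - 2944)/((-153/(26 - 1))) = sqrt(-3235)/((-153/(25*1))) = (I*sqrt(3235))/((-153/25)) = (I*sqrt(3235))/((-153*1/25)) = (I*sqrt(3235))/(-153/25) = (I*sqrt(3235))*(-25/153) = -25*I*sqrt(3235)/153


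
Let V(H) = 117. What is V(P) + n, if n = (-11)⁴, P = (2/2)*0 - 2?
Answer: 14758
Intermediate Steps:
P = -2 (P = (2*(½))*0 - 2 = 1*0 - 2 = 0 - 2 = -2)
n = 14641
V(P) + n = 117 + 14641 = 14758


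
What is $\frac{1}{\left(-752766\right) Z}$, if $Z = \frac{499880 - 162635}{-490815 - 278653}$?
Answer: $\frac{54962}{18133326405} \approx 3.031 \cdot 10^{-6}$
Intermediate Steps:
$Z = - \frac{337245}{769468}$ ($Z = \frac{337245}{-769468} = 337245 \left(- \frac{1}{769468}\right) = - \frac{337245}{769468} \approx -0.43828$)
$\frac{1}{\left(-752766\right) Z} = \frac{1}{\left(-752766\right) \left(- \frac{337245}{769468}\right)} = \left(- \frac{1}{752766}\right) \left(- \frac{769468}{337245}\right) = \frac{54962}{18133326405}$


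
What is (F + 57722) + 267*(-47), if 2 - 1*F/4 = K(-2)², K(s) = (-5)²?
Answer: 42681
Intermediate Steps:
K(s) = 25
F = -2492 (F = 8 - 4*25² = 8 - 4*625 = 8 - 2500 = -2492)
(F + 57722) + 267*(-47) = (-2492 + 57722) + 267*(-47) = 55230 - 12549 = 42681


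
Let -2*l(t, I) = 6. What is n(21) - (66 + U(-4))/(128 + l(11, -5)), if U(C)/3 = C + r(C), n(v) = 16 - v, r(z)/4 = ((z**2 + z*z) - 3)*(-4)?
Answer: 713/125 ≈ 5.7040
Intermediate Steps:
l(t, I) = -3 (l(t, I) = -1/2*6 = -3)
r(z) = 48 - 32*z**2 (r(z) = 4*(((z**2 + z*z) - 3)*(-4)) = 4*(((z**2 + z**2) - 3)*(-4)) = 4*((2*z**2 - 3)*(-4)) = 4*((-3 + 2*z**2)*(-4)) = 4*(12 - 8*z**2) = 48 - 32*z**2)
U(C) = 144 - 96*C**2 + 3*C (U(C) = 3*(C + (48 - 32*C**2)) = 3*(48 + C - 32*C**2) = 144 - 96*C**2 + 3*C)
n(21) - (66 + U(-4))/(128 + l(11, -5)) = (16 - 1*21) - (66 + (144 - 96*(-4)**2 + 3*(-4)))/(128 - 3) = (16 - 21) - (66 + (144 - 96*16 - 12))/125 = -5 - (66 + (144 - 1536 - 12))/125 = -5 - (66 - 1404)/125 = -5 - (-1338)/125 = -5 - 1*(-1338/125) = -5 + 1338/125 = 713/125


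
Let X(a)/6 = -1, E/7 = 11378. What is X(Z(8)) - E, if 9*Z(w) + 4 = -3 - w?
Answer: -79652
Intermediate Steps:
Z(w) = -7/9 - w/9 (Z(w) = -4/9 + (-3 - w)/9 = -4/9 + (-⅓ - w/9) = -7/9 - w/9)
E = 79646 (E = 7*11378 = 79646)
X(a) = -6 (X(a) = 6*(-1) = -6)
X(Z(8)) - E = -6 - 1*79646 = -6 - 79646 = -79652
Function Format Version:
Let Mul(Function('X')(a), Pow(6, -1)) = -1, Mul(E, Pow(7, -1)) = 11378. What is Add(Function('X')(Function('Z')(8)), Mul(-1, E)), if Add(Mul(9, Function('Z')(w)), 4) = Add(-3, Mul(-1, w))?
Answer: -79652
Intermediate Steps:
Function('Z')(w) = Add(Rational(-7, 9), Mul(Rational(-1, 9), w)) (Function('Z')(w) = Add(Rational(-4, 9), Mul(Rational(1, 9), Add(-3, Mul(-1, w)))) = Add(Rational(-4, 9), Add(Rational(-1, 3), Mul(Rational(-1, 9), w))) = Add(Rational(-7, 9), Mul(Rational(-1, 9), w)))
E = 79646 (E = Mul(7, 11378) = 79646)
Function('X')(a) = -6 (Function('X')(a) = Mul(6, -1) = -6)
Add(Function('X')(Function('Z')(8)), Mul(-1, E)) = Add(-6, Mul(-1, 79646)) = Add(-6, -79646) = -79652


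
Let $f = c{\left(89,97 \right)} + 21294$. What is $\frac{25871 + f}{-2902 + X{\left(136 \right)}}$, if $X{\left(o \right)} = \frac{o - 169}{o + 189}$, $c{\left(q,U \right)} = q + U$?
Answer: $- \frac{15389075}{943183} \approx -16.316$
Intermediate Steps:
$c{\left(q,U \right)} = U + q$
$X{\left(o \right)} = \frac{-169 + o}{189 + o}$
$f = 21480$ ($f = \left(97 + 89\right) + 21294 = 186 + 21294 = 21480$)
$\frac{25871 + f}{-2902 + X{\left(136 \right)}} = \frac{25871 + 21480}{-2902 + \frac{-169 + 136}{189 + 136}} = \frac{47351}{-2902 + \frac{1}{325} \left(-33\right)} = \frac{47351}{-2902 - \frac{33}{325}} = \frac{47351}{- \frac{943183}{325}} = 47351 \left(- \frac{325}{943183}\right) = - \frac{15389075}{943183}$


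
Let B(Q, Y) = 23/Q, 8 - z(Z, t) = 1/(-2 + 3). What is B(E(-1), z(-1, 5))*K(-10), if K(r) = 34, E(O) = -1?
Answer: -782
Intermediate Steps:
z(Z, t) = 7 (z(Z, t) = 8 - 1/(-2 + 3) = 8 - 1/1 = 8 - 1*1 = 8 - 1 = 7)
B(E(-1), z(-1, 5))*K(-10) = (23/(-1))*34 = (23*(-1))*34 = -23*34 = -782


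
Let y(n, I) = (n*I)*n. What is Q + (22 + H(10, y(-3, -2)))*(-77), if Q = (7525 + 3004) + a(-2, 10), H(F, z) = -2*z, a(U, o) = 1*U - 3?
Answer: 6058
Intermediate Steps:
y(n, I) = I*n**2 (y(n, I) = (I*n)*n = I*n**2)
a(U, o) = -3 + U (a(U, o) = U - 3 = -3 + U)
Q = 10524 (Q = (7525 + 3004) + (-3 - 2) = 10529 - 5 = 10524)
Q + (22 + H(10, y(-3, -2)))*(-77) = 10524 + (22 - (-4)*(-3)**2)*(-77) = 10524 + (22 - (-4)*9)*(-77) = 10524 + (22 - 2*(-18))*(-77) = 10524 + (22 + 36)*(-77) = 10524 + 58*(-77) = 10524 - 4466 = 6058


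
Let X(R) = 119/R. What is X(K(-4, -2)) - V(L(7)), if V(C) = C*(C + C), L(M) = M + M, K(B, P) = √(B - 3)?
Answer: -392 - 17*I*√7 ≈ -392.0 - 44.978*I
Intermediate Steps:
K(B, P) = √(-3 + B)
L(M) = 2*M
V(C) = 2*C² (V(C) = C*(2*C) = 2*C²)
X(K(-4, -2)) - V(L(7)) = 119/(√(-3 - 4)) - 2*(2*7)² = 119/(√(-7)) - 2*14² = 119/((I*√7)) - 2*196 = 119*(-I*√7/7) - 1*392 = -17*I*√7 - 392 = -392 - 17*I*√7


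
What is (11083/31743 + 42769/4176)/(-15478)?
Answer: -2197025/3210867936 ≈ -0.00068425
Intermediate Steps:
(11083/31743 + 42769/4176)/(-15478) = (11083*(1/31743) + 42769*(1/4176))*(-1/15478) = (11083/31743 + 42769/4176)*(-1/15478) = (155988775/14728752)*(-1/15478) = -2197025/3210867936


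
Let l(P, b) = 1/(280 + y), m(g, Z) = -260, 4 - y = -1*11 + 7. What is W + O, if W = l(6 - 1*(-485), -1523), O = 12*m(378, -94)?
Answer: -898559/288 ≈ -3120.0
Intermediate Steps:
y = 8 (y = 4 - (-1*11 + 7) = 4 - (-11 + 7) = 4 - 1*(-4) = 4 + 4 = 8)
O = -3120 (O = 12*(-260) = -3120)
l(P, b) = 1/288 (l(P, b) = 1/(280 + 8) = 1/288)
W = 1/288 ≈ 0.0034722
W + O = 1/288 - 3120 = -898559/288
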